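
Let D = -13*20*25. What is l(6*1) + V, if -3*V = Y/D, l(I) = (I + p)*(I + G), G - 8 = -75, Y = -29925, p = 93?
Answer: -1570539/260 ≈ -6040.5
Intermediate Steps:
D = -6500 (D = -260*25 = -6500)
G = -67 (G = 8 - 75 = -67)
l(I) = (-67 + I)*(93 + I) (l(I) = (I + 93)*(I - 67) = (93 + I)*(-67 + I) = (-67 + I)*(93 + I))
V = -399/260 (V = -(-9975)/(-6500) = -(-9975)*(-1)/6500 = -⅓*1197/260 = -399/260 ≈ -1.5346)
l(6*1) + V = (-6231 + (6*1)² + 26*(6*1)) - 399/260 = (-6231 + 6² + 26*6) - 399/260 = (-6231 + 36 + 156) - 399/260 = -6039 - 399/260 = -1570539/260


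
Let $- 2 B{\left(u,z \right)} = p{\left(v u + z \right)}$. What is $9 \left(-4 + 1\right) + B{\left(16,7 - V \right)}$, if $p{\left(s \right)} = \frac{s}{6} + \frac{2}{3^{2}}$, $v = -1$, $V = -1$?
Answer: $- \frac{238}{9} \approx -26.444$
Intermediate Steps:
$p{\left(s \right)} = \frac{2}{9} + \frac{s}{6}$ ($p{\left(s \right)} = s \frac{1}{6} + \frac{2}{9} = \frac{s}{6} + 2 \cdot \frac{1}{9} = \frac{s}{6} + \frac{2}{9} = \frac{2}{9} + \frac{s}{6}$)
$B{\left(u,z \right)} = - \frac{1}{9} - \frac{z}{12} + \frac{u}{12}$ ($B{\left(u,z \right)} = - \frac{\frac{2}{9} + \frac{- u + z}{6}}{2} = - \frac{\frac{2}{9} + \frac{z - u}{6}}{2} = - \frac{\frac{2}{9} - \left(- \frac{z}{6} + \frac{u}{6}\right)}{2} = - \frac{\frac{2}{9} - \frac{u}{6} + \frac{z}{6}}{2} = - \frac{1}{9} - \frac{z}{12} + \frac{u}{12}$)
$9 \left(-4 + 1\right) + B{\left(16,7 - V \right)} = 9 \left(-4 + 1\right) - \left(- \frac{11}{9} + \frac{7 - -1}{12}\right) = 9 \left(-3\right) - \left(- \frac{11}{9} + \frac{7 + 1}{12}\right) = -27 - - \frac{5}{9} = -27 + \frac{5}{9} = - \frac{238}{9}$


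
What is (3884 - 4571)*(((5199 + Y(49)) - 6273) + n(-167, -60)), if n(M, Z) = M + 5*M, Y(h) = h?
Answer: 1392549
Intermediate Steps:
n(M, Z) = 6*M
(3884 - 4571)*(((5199 + Y(49)) - 6273) + n(-167, -60)) = (3884 - 4571)*(((5199 + 49) - 6273) + 6*(-167)) = -687*((5248 - 6273) - 1002) = -687*(-1025 - 1002) = -687*(-2027) = 1392549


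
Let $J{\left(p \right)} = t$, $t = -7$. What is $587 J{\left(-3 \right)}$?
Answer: $-4109$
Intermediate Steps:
$J{\left(p \right)} = -7$
$587 J{\left(-3 \right)} = 587 \left(-7\right) = -4109$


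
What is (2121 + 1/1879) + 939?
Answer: 5749741/1879 ≈ 3060.0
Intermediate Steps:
(2121 + 1/1879) + 939 = 3985360/1879 + 939 = 5749741/1879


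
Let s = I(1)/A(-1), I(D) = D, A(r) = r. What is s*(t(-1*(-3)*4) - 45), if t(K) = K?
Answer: 33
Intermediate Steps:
s = -1 (s = 1/(-1) = 1*(-1) = -1)
s*(t(-1*(-3)*4) - 45) = -(-1*(-3)*4 - 45) = -(3*4 - 45) = -(12 - 45) = -1*(-33) = 33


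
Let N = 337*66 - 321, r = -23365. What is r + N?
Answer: -1444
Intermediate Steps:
N = 21921 (N = 22242 - 321 = 21921)
r + N = -23365 + 21921 = -1444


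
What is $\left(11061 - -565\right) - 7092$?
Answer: $4534$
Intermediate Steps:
$\left(11061 - -565\right) - 7092 = \left(11061 + \left(-11 + 576\right)\right) - 7092 = \left(11061 + 565\right) - 7092 = 11626 - 7092 = 4534$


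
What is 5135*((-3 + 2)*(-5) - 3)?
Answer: 10270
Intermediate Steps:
5135*((-3 + 2)*(-5) - 3) = 5135*(-1*(-5) - 3) = 5135*(5 - 3) = 5135*2 = 10270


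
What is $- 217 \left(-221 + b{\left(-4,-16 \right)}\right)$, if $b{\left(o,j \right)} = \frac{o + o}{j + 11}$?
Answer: $\frac{238049}{5} \approx 47610.0$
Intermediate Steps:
$b{\left(o,j \right)} = \frac{2 o}{11 + j}$
$- 217 \left(-221 + b{\left(-4,-16 \right)}\right) = - 217 \left(-221 + 2 \left(-4\right) \frac{1}{11 - 16}\right) = - 217 \left(-221 + 2 \left(-4\right) \frac{1}{-5}\right) = - 217 \left(-221 + 2 \left(-4\right) \left(- \frac{1}{5}\right)\right) = - 217 \left(-221 + \frac{8}{5}\right) = \left(-217\right) \left(- \frac{1097}{5}\right) = \frac{238049}{5}$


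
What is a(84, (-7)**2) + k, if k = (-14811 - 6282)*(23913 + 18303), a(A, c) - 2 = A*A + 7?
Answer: -890455023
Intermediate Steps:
a(A, c) = 9 + A**2 (a(A, c) = 2 + (A*A + 7) = 2 + (A**2 + 7) = 2 + (7 + A**2) = 9 + A**2)
k = -890462088 (k = -21093*42216 = -890462088)
a(84, (-7)**2) + k = (9 + 84**2) - 890462088 = (9 + 7056) - 890462088 = 7065 - 890462088 = -890455023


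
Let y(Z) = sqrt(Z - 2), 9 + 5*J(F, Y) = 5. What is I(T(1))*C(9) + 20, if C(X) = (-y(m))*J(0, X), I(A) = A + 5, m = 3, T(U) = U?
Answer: 124/5 ≈ 24.800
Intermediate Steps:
J(F, Y) = -4/5 (J(F, Y) = -9/5 + (1/5)*5 = -9/5 + 1 = -4/5)
y(Z) = sqrt(-2 + Z)
I(A) = 5 + A
C(X) = 4/5 (C(X) = -sqrt(-2 + 3)*(-4/5) = -sqrt(1)*(-4/5) = -1*1*(-4/5) = -1*(-4/5) = 4/5)
I(T(1))*C(9) + 20 = (5 + 1)*(4/5) + 20 = 6*(4/5) + 20 = 24/5 + 20 = 124/5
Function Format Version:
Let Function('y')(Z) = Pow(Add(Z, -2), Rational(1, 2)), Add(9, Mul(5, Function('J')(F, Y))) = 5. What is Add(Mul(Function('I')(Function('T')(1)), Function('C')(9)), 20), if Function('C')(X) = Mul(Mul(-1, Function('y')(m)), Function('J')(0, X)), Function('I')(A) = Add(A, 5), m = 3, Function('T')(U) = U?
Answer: Rational(124, 5) ≈ 24.800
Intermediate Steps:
Function('J')(F, Y) = Rational(-4, 5) (Function('J')(F, Y) = Add(Rational(-9, 5), Mul(Rational(1, 5), 5)) = Add(Rational(-9, 5), 1) = Rational(-4, 5))
Function('y')(Z) = Pow(Add(-2, Z), Rational(1, 2))
Function('I')(A) = Add(5, A)
Function('C')(X) = Rational(4, 5) (Function('C')(X) = Mul(Mul(-1, Pow(Add(-2, 3), Rational(1, 2))), Rational(-4, 5)) = Mul(Mul(-1, Pow(1, Rational(1, 2))), Rational(-4, 5)) = Mul(Mul(-1, 1), Rational(-4, 5)) = Mul(-1, Rational(-4, 5)) = Rational(4, 5))
Add(Mul(Function('I')(Function('T')(1)), Function('C')(9)), 20) = Add(Mul(Add(5, 1), Rational(4, 5)), 20) = Add(Mul(6, Rational(4, 5)), 20) = Add(Rational(24, 5), 20) = Rational(124, 5)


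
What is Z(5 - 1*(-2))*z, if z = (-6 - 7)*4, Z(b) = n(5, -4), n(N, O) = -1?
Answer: 52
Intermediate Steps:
Z(b) = -1
z = -52 (z = -13*4 = -52)
Z(5 - 1*(-2))*z = -1*(-52) = 52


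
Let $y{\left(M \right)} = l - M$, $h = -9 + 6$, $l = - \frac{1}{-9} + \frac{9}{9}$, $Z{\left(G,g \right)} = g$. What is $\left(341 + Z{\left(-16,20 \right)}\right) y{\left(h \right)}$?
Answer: $\frac{13357}{9} \approx 1484.1$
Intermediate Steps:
$l = \frac{10}{9}$ ($l = \left(-1\right) \left(- \frac{1}{9}\right) + 9 \cdot \frac{1}{9} = \frac{1}{9} + 1 = \frac{10}{9} \approx 1.1111$)
$h = -3$
$y{\left(M \right)} = \frac{10}{9} - M$
$\left(341 + Z{\left(-16,20 \right)}\right) y{\left(h \right)} = \left(341 + 20\right) \left(\frac{10}{9} - -3\right) = 361 \left(\frac{10}{9} + 3\right) = 361 \cdot \frac{37}{9} = \frac{13357}{9}$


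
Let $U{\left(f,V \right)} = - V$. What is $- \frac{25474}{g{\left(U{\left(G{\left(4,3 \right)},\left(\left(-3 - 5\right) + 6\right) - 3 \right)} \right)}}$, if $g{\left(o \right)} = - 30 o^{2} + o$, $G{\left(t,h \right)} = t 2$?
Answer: $\frac{25474}{745} \approx 34.193$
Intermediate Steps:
$G{\left(t,h \right)} = 2 t$
$g{\left(o \right)} = o - 30 o^{2}$
$- \frac{25474}{g{\left(U{\left(G{\left(4,3 \right)},\left(\left(-3 - 5\right) + 6\right) - 3 \right)} \right)}} = - \frac{25474}{- (\left(\left(-3 - 5\right) + 6\right) - 3) \left(1 - 30 \left(- (\left(\left(-3 - 5\right) + 6\right) - 3)\right)\right)} = - \frac{25474}{- (\left(-8 + 6\right) - 3) \left(1 - 30 \left(- (\left(-8 + 6\right) - 3)\right)\right)} = - \frac{25474}{- (-2 - 3) \left(1 - 30 \left(- (-2 - 3)\right)\right)} = - \frac{25474}{\left(-1\right) \left(-5\right) \left(1 - 30 \left(\left(-1\right) \left(-5\right)\right)\right)} = - \frac{25474}{5 \left(1 - 150\right)} = - \frac{25474}{5 \left(-149\right)} = - \frac{25474}{-745} = \left(-25474\right) \left(- \frac{1}{745}\right) = \frac{25474}{745}$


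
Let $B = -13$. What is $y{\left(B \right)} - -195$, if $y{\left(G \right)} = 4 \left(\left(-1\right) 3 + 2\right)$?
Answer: $191$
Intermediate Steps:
$y{\left(G \right)} = -4$ ($y{\left(G \right)} = 4 \left(-3 + 2\right) = 4 \left(-1\right) = -4$)
$y{\left(B \right)} - -195 = -4 - -195 = -4 + 195 = 191$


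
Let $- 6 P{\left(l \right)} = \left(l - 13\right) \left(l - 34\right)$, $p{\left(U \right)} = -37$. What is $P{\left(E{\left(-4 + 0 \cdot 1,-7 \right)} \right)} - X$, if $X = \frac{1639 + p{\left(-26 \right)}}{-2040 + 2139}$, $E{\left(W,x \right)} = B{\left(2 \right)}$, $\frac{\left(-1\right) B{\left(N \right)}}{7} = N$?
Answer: $- \frac{2554}{11} \approx -232.18$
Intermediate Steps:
$B{\left(N \right)} = - 7 N$
$E{\left(W,x \right)} = -14$ ($E{\left(W,x \right)} = \left(-7\right) 2 = -14$)
$X = \frac{178}{11}$ ($X = \frac{1639 - 37}{-2040 + 2139} = \frac{1602}{99} = 1602 \cdot \frac{1}{99} = \frac{178}{11} \approx 16.182$)
$P{\left(l \right)} = - \frac{\left(-34 + l\right) \left(-13 + l\right)}{6}$ ($P{\left(l \right)} = - \frac{\left(l - 13\right) \left(l - 34\right)}{6} = - \frac{\left(-13 + l\right) \left(-34 + l\right)}{6} = - \frac{\left(-34 + l\right) \left(-13 + l\right)}{6}$)
$P{\left(E{\left(-4 + 0 \cdot 1,-7 \right)} \right)} - X = \left(- \frac{221}{3} - \frac{\left(-14\right)^{2}}{6} + \frac{47}{6} \left(-14\right)\right) - \frac{178}{11} = \left(- \frac{221}{3} - \frac{98}{3} - \frac{329}{3}\right) - \frac{178}{11} = -216 - \frac{178}{11} = - \frac{2554}{11}$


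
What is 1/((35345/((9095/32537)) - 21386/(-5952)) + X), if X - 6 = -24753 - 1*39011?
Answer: 5413344/339367525543 ≈ 1.5951e-5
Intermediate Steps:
X = -63758 (X = 6 + (-24753 - 1*39011) = 6 + (-24753 - 39011) = 6 - 63764 = -63758)
1/((35345/((9095/32537)) - 21386/(-5952)) + X) = 1/((35345/((9095/32537)) - 21386/(-5952)) - 63758) = 1/((35345/((9095*(1/32537))) - 21386*(-1/5952)) - 63758) = 1/((35345/(9095/32537) + 10693/2976) - 63758) = 1/((35345*(32537/9095) + 10693/2976) - 63758) = 1/((230004053/1819 + 10693/2976) - 63758) = 1/(684511512295/5413344 - 63758) = 1/(339367525543/5413344) = 5413344/339367525543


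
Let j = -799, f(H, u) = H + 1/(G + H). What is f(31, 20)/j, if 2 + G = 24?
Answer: -1644/42347 ≈ -0.038822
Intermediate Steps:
G = 22 (G = -2 + 24 = 22)
f(H, u) = H + 1/(22 + H)
f(31, 20)/j = ((1 + 31² + 22*31)/(22 + 31))/(-799) = ((1 + 961 + 682)/53)*(-1/799) = ((1/53)*1644)*(-1/799) = (1644/53)*(-1/799) = -1644/42347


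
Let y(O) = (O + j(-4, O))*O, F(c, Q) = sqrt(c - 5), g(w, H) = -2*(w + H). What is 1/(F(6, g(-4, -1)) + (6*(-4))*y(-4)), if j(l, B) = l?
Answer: -1/767 ≈ -0.0013038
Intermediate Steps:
g(w, H) = -2*H - 2*w (g(w, H) = -2*(H + w) = -2*H - 2*w)
F(c, Q) = sqrt(-5 + c)
y(O) = O*(-4 + O) (y(O) = (O - 4)*O = (-4 + O)*O = O*(-4 + O))
1/(F(6, g(-4, -1)) + (6*(-4))*y(-4)) = 1/(sqrt(-5 + 6) + (6*(-4))*(-4*(-4 - 4))) = 1/(sqrt(1) - (-96)*(-8)) = 1/(1 - 24*32) = 1/(1 - 768) = 1/(-767) = -1/767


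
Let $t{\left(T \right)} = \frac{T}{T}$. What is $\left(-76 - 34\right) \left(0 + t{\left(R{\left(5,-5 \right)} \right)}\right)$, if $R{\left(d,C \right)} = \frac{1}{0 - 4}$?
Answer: $-110$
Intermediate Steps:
$R{\left(d,C \right)} = - \frac{1}{4}$ ($R{\left(d,C \right)} = \frac{1}{-4} = - \frac{1}{4}$)
$t{\left(T \right)} = 1$
$\left(-76 - 34\right) \left(0 + t{\left(R{\left(5,-5 \right)} \right)}\right) = \left(-76 - 34\right) \left(0 + 1\right) = \left(-76 - 34\right) 1 = \left(-110\right) 1 = -110$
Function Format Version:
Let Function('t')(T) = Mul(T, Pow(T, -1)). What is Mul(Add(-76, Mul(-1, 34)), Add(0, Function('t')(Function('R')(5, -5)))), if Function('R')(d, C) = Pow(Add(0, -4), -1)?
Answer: -110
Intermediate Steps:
Function('R')(d, C) = Rational(-1, 4) (Function('R')(d, C) = Pow(-4, -1) = Rational(-1, 4))
Function('t')(T) = 1
Mul(Add(-76, Mul(-1, 34)), Add(0, Function('t')(Function('R')(5, -5)))) = Mul(Add(-76, Mul(-1, 34)), Add(0, 1)) = Mul(Add(-76, -34), 1) = Mul(-110, 1) = -110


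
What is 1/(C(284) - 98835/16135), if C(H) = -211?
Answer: -3227/700664 ≈ -0.0046056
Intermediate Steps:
1/(C(284) - 98835/16135) = 1/(-211 - 98835/16135) = 1/(-211 - 98835*1/16135) = 1/(-211 - 19767/3227) = 1/(-700664/3227) = -3227/700664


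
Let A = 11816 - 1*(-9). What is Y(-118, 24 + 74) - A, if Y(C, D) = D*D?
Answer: -2221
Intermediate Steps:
A = 11825 (A = 11816 + 9 = 11825)
Y(C, D) = D²
Y(-118, 24 + 74) - A = (24 + 74)² - 1*11825 = 98² - 11825 = 9604 - 11825 = -2221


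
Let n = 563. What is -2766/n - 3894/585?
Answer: -1270144/109785 ≈ -11.569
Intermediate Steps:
-2766/n - 3894/585 = -2766/563 - 3894/585 = -2766*1/563 - 3894*1/585 = -2766/563 - 1298/195 = -1270144/109785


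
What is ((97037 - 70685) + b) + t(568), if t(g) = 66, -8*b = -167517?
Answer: 378861/8 ≈ 47358.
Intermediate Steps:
b = 167517/8 (b = -⅛*(-167517) = 167517/8 ≈ 20940.)
((97037 - 70685) + b) + t(568) = ((97037 - 70685) + 167517/8) + 66 = (26352 + 167517/8) + 66 = 378333/8 + 66 = 378861/8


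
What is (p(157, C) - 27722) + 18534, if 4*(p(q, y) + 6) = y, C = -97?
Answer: -36873/4 ≈ -9218.3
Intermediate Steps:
p(q, y) = -6 + y/4
(p(157, C) - 27722) + 18534 = ((-6 + (¼)*(-97)) - 27722) + 18534 = ((-6 - 97/4) - 27722) + 18534 = (-121/4 - 27722) + 18534 = -111009/4 + 18534 = -36873/4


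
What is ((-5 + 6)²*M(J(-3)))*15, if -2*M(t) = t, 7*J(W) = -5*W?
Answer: -225/14 ≈ -16.071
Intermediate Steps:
J(W) = -5*W/7 (J(W) = (-5*W)/7 = -5*W/7)
M(t) = -t/2
((-5 + 6)²*M(J(-3)))*15 = ((-5 + 6)²*(-(-5)*(-3)/14))*15 = (1²*(-½*15/7))*15 = (1*(-15/14))*15 = -15/14*15 = -225/14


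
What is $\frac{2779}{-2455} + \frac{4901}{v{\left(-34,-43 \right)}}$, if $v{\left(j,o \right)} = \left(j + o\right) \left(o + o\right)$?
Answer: $- \frac{6370583}{16257010} \approx -0.39187$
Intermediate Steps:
$v{\left(j,o \right)} = 2 o \left(j + o\right)$ ($v{\left(j,o \right)} = \left(j + o\right) 2 o = 2 o \left(j + o\right)$)
$\frac{2779}{-2455} + \frac{4901}{v{\left(-34,-43 \right)}} = \frac{2779}{-2455} + \frac{4901}{2 \left(-43\right) \left(-34 - 43\right)} = 2779 \left(- \frac{1}{2455}\right) + \frac{4901}{2 \left(-43\right) \left(-77\right)} = - \frac{2779}{2455} + \frac{4901}{6622} = - \frac{6370583}{16257010}$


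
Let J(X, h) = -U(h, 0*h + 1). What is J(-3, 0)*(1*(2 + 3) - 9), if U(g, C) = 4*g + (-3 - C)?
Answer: -16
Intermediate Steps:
U(g, C) = -3 - C + 4*g
J(X, h) = 4 - 4*h (J(X, h) = -(-3 - (0*h + 1) + 4*h) = -(-3 - (0 + 1) + 4*h) = -(-3 - 1*1 + 4*h) = -(-3 - 1 + 4*h) = -(-4 + 4*h) = 4 - 4*h)
J(-3, 0)*(1*(2 + 3) - 9) = (4 - 4*0)*(1*(2 + 3) - 9) = (4 + 0)*(1*5 - 9) = 4*(5 - 9) = 4*(-4) = -16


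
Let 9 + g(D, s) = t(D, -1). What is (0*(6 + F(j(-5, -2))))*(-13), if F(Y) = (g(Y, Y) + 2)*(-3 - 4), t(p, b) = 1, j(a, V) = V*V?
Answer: 0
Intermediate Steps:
j(a, V) = V**2
g(D, s) = -8 (g(D, s) = -9 + 1 = -8)
F(Y) = 42 (F(Y) = (-8 + 2)*(-3 - 4) = -6*(-7) = 42)
(0*(6 + F(j(-5, -2))))*(-13) = (0*(6 + 42))*(-13) = (0*48)*(-13) = 0*(-13) = 0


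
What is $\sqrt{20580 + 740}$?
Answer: $2 \sqrt{5330} \approx 146.01$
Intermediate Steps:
$\sqrt{20580 + 740} = \sqrt{21320} = 2 \sqrt{5330}$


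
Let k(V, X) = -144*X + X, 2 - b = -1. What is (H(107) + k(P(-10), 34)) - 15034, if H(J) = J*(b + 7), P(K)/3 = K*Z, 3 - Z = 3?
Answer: -18826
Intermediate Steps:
Z = 0 (Z = 3 - 1*3 = 3 - 3 = 0)
P(K) = 0 (P(K) = 3*(K*0) = 3*0 = 0)
b = 3 (b = 2 - 1*(-1) = 2 + 1 = 3)
H(J) = 10*J (H(J) = J*(3 + 7) = J*10 = 10*J)
k(V, X) = -143*X
(H(107) + k(P(-10), 34)) - 15034 = (10*107 - 143*34) - 15034 = (1070 - 4862) - 15034 = -3792 - 15034 = -18826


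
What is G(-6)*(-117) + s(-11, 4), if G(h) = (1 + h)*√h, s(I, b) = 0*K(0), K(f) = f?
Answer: 585*I*√6 ≈ 1433.0*I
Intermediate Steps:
s(I, b) = 0 (s(I, b) = 0*0 = 0)
G(h) = √h*(1 + h)
G(-6)*(-117) + s(-11, 4) = (√(-6)*(1 - 6))*(-117) + 0 = ((I*√6)*(-5))*(-117) + 0 = -5*I*√6*(-117) + 0 = 585*I*√6 + 0 = 585*I*√6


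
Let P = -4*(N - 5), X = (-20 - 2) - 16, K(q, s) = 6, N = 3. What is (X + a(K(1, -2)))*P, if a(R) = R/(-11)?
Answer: -3392/11 ≈ -308.36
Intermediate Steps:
X = -38 (X = -22 - 16 = -38)
P = 8 (P = -4*(3 - 5) = -4*(-2) = 8)
a(R) = -R/11 (a(R) = R*(-1/11) = -R/11)
(X + a(K(1, -2)))*P = (-38 - 1/11*6)*8 = (-38 - 6/11)*8 = -424/11*8 = -3392/11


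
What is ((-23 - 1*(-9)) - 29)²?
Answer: 1849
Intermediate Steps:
((-23 - 1*(-9)) - 29)² = ((-23 + 9) - 29)² = (-14 - 29)² = (-43)² = 1849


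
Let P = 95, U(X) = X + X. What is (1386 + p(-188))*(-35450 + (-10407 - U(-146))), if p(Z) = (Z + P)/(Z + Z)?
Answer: -23749799385/376 ≈ -6.3164e+7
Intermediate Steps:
U(X) = 2*X
p(Z) = (95 + Z)/(2*Z) (p(Z) = (Z + 95)/(Z + Z) = (95 + Z)/((2*Z)) = (95 + Z)*(1/(2*Z)) = (95 + Z)/(2*Z))
(1386 + p(-188))*(-35450 + (-10407 - U(-146))) = (1386 + (½)*(95 - 188)/(-188))*(-35450 + (-10407 - 2*(-146))) = (1386 + (½)*(-1/188)*(-93))*(-35450 + (-10407 - 1*(-292))) = (1386 + 93/376)*(-35450 + (-10407 + 292)) = 521229*(-35450 - 10115)/376 = (521229/376)*(-45565) = -23749799385/376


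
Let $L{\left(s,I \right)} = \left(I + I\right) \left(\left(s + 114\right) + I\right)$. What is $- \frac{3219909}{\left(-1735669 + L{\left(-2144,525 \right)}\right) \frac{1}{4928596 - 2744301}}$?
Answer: $\frac{7033231129155}{3315919} \approx 2.1211 \cdot 10^{6}$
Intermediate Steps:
$L{\left(s,I \right)} = 2 I \left(114 + I + s\right)$ ($L{\left(s,I \right)} = 2 I \left(\left(114 + s\right) + I\right) = 2 I \left(114 + I + s\right)$)
$- \frac{3219909}{\left(-1735669 + L{\left(-2144,525 \right)}\right) \frac{1}{4928596 - 2744301}} = - \frac{3219909}{\left(-1735669 + 2 \cdot 525 \left(114 + 525 - 2144\right)\right) \frac{1}{4928596 - 2744301}} = - \frac{3219909}{\left(-1735669 + 2 \cdot 525 \left(-1505\right)\right) \frac{1}{2184295}} = - \frac{3219909}{\left(-1735669 - 1580250\right) \frac{1}{2184295}} = - \frac{3219909}{\left(-3315919\right) \frac{1}{2184295}} = - \frac{3219909}{- \frac{3315919}{2184295}} = \left(-3219909\right) \left(- \frac{2184295}{3315919}\right) = \frac{7033231129155}{3315919}$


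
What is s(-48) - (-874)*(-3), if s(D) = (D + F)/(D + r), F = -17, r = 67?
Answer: -49883/19 ≈ -2625.4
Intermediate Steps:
s(D) = (-17 + D)/(67 + D) (s(D) = (D - 17)/(D + 67) = (-17 + D)/(67 + D))
s(-48) - (-874)*(-3) = (-17 - 48)/(67 - 48) - (-874)*(-3) = -65/19 - 1*2622 = (1/19)*(-65) - 2622 = -65/19 - 2622 = -49883/19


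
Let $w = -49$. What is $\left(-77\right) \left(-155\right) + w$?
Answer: $11886$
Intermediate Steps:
$\left(-77\right) \left(-155\right) + w = \left(-77\right) \left(-155\right) - 49 = 11935 - 49 = 11886$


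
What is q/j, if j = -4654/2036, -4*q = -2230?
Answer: -567535/2327 ≈ -243.89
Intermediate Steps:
q = 1115/2 (q = -¼*(-2230) = 1115/2 ≈ 557.50)
j = -2327/1018 (j = -4654*1/2036 = -2327/1018 ≈ -2.2859)
q/j = 1115/(2*(-2327/1018)) = (1115/2)*(-1018/2327) = -567535/2327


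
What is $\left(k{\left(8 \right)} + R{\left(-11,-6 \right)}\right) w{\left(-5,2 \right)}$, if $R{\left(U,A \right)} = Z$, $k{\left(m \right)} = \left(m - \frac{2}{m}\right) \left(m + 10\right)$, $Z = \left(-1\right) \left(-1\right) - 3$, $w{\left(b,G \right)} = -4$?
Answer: $-550$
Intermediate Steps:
$Z = -2$ ($Z = 1 - 3 = -2$)
$k{\left(m \right)} = \left(10 + m\right) \left(m - \frac{2}{m}\right)$ ($k{\left(m \right)} = \left(m - \frac{2}{m}\right) \left(10 + m\right) = \left(10 + m\right) \left(m - \frac{2}{m}\right)$)
$R{\left(U,A \right)} = -2$
$\left(k{\left(8 \right)} + R{\left(-11,-6 \right)}\right) w{\left(-5,2 \right)} = \left(\left(-2 + 8^{2} - \frac{20}{8} + 10 \cdot 8\right) - 2\right) \left(-4\right) = \left(\left(-2 + 64 - \frac{5}{2} + 80\right) - 2\right) \left(-4\right) = \left(\frac{279}{2} - 2\right) \left(-4\right) = \frac{275}{2} \left(-4\right) = -550$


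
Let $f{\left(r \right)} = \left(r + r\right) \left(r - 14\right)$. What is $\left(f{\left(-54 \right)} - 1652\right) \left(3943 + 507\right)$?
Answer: $25329400$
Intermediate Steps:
$f{\left(r \right)} = 2 r \left(-14 + r\right)$
$\left(f{\left(-54 \right)} - 1652\right) \left(3943 + 507\right) = \left(2 \left(-54\right) \left(-14 - 54\right) - 1652\right) \left(3943 + 507\right) = \left(2 \left(-54\right) \left(-68\right) - 1652\right) 4450 = \left(7344 - 1652\right) 4450 = 5692 \cdot 4450 = 25329400$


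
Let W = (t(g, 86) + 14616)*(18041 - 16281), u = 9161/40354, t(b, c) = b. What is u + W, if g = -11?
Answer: 1037291508361/40354 ≈ 2.5705e+7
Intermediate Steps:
u = 9161/40354 (u = 9161*(1/40354) = 9161/40354 ≈ 0.22702)
W = 25704800 (W = (-11 + 14616)*(18041 - 16281) = 14605*1760 = 25704800)
u + W = 9161/40354 + 25704800 = 1037291508361/40354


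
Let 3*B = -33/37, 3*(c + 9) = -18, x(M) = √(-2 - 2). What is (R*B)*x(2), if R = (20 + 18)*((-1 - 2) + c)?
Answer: 15048*I/37 ≈ 406.7*I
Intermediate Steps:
x(M) = 2*I (x(M) = √(-4) = 2*I)
c = -15 (c = -9 + (⅓)*(-18) = -9 - 6 = -15)
B = -11/37 (B = (-33/37)/3 = (-33*1/37)/3 = (⅓)*(-33/37) = -11/37 ≈ -0.29730)
R = -684 (R = (20 + 18)*((-1 - 2) - 15) = 38*(-3 - 15) = 38*(-18) = -684)
(R*B)*x(2) = (-684*(-11/37))*(2*I) = 7524*(2*I)/37 = 15048*I/37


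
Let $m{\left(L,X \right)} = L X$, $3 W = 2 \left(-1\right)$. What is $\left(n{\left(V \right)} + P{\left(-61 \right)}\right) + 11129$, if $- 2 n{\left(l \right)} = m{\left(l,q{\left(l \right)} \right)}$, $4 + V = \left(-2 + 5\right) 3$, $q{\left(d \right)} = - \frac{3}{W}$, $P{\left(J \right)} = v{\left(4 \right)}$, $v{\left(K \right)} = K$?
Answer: $\frac{44487}{4} \approx 11122.0$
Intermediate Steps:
$W = - \frac{2}{3}$ ($W = \frac{2 \left(-1\right)}{3} = \frac{1}{3} \left(-2\right) = - \frac{2}{3} \approx -0.66667$)
$P{\left(J \right)} = 4$
$q{\left(d \right)} = \frac{9}{2}$ ($q{\left(d \right)} = - \frac{3}{- \frac{2}{3}} = \left(-3\right) \left(- \frac{3}{2}\right) = \frac{9}{2}$)
$V = 5$ ($V = -4 + \left(-2 + 5\right) 3 = -4 + 3 \cdot 3 = -4 + 9 = 5$)
$n{\left(l \right)} = - \frac{9 l}{4}$ ($n{\left(l \right)} = - \frac{l \frac{9}{2}}{2} = - \frac{\frac{9}{2} l}{2} = - \frac{9 l}{4}$)
$\left(n{\left(V \right)} + P{\left(-61 \right)}\right) + 11129 = \left(\left(- \frac{9}{4}\right) 5 + 4\right) + 11129 = \left(- \frac{45}{4} + 4\right) + 11129 = - \frac{29}{4} + 11129 = \frac{44487}{4}$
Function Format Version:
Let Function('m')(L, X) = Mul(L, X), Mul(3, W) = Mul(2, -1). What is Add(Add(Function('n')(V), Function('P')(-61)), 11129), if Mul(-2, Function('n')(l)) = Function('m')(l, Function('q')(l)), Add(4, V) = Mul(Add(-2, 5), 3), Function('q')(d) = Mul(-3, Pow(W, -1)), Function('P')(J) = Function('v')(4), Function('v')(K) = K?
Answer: Rational(44487, 4) ≈ 11122.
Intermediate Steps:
W = Rational(-2, 3) (W = Mul(Rational(1, 3), Mul(2, -1)) = Mul(Rational(1, 3), -2) = Rational(-2, 3) ≈ -0.66667)
Function('P')(J) = 4
Function('q')(d) = Rational(9, 2) (Function('q')(d) = Mul(-3, Pow(Rational(-2, 3), -1)) = Mul(-3, Rational(-3, 2)) = Rational(9, 2))
V = 5 (V = Add(-4, Mul(Add(-2, 5), 3)) = Add(-4, Mul(3, 3)) = Add(-4, 9) = 5)
Function('n')(l) = Mul(Rational(-9, 4), l) (Function('n')(l) = Mul(Rational(-1, 2), Mul(l, Rational(9, 2))) = Mul(Rational(-1, 2), Mul(Rational(9, 2), l)) = Mul(Rational(-9, 4), l))
Add(Add(Function('n')(V), Function('P')(-61)), 11129) = Add(Add(Mul(Rational(-9, 4), 5), 4), 11129) = Add(Add(Rational(-45, 4), 4), 11129) = Add(Rational(-29, 4), 11129) = Rational(44487, 4)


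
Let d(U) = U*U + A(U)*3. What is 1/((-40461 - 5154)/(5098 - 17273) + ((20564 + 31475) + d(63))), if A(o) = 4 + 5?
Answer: 2435/136454348 ≈ 1.7845e-5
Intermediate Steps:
A(o) = 9
d(U) = 27 + U**2 (d(U) = U*U + 9*3 = U**2 + 27 = 27 + U**2)
1/((-40461 - 5154)/(5098 - 17273) + ((20564 + 31475) + d(63))) = 1/((-40461 - 5154)/(5098 - 17273) + ((20564 + 31475) + (27 + 63**2))) = 1/(-45615/(-12175) + (52039 + (27 + 3969))) = 1/(-45615*(-1/12175) + (52039 + 3996)) = 1/(9123/2435 + 56035) = 1/(136454348/2435) = 2435/136454348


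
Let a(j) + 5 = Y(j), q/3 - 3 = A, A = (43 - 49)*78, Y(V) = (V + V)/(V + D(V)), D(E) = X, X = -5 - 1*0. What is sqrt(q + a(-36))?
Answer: 4*I*sqrt(146903)/41 ≈ 37.393*I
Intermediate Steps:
X = -5 (X = -5 + 0 = -5)
D(E) = -5
Y(V) = 2*V/(-5 + V) (Y(V) = (V + V)/(V - 5) = (2*V)/(-5 + V) = 2*V/(-5 + V))
A = -468 (A = -6*78 = -468)
q = -1395 (q = 9 + 3*(-468) = 9 - 1404 = -1395)
a(j) = -5 + 2*j/(-5 + j)
sqrt(q + a(-36)) = sqrt(-1395 + (25 - 3*(-36))/(-5 - 36)) = sqrt(-1395 + (25 + 108)/(-41)) = sqrt(-1395 - 1/41*133) = sqrt(-1395 - 133/41) = sqrt(-57328/41) = 4*I*sqrt(146903)/41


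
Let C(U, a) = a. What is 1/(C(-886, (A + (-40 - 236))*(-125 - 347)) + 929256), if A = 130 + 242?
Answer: 1/883944 ≈ 1.1313e-6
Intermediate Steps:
A = 372
1/(C(-886, (A + (-40 - 236))*(-125 - 347)) + 929256) = 1/((372 + (-40 - 236))*(-125 - 347) + 929256) = 1/((372 - 276)*(-472) + 929256) = 1/(96*(-472) + 929256) = 1/(-45312 + 929256) = 1/883944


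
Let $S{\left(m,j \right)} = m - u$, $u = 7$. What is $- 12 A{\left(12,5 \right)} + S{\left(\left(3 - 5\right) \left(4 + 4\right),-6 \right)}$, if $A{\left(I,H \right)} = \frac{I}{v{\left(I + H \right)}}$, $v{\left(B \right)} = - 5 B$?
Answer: $- \frac{1811}{85} \approx -21.306$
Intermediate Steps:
$S{\left(m,j \right)} = -7 + m$ ($S{\left(m,j \right)} = m - 7 = -7 + m$)
$A{\left(I,H \right)} = \frac{I}{- 5 H - 5 I}$ ($A{\left(I,H \right)} = \frac{I}{\left(-5\right) \left(I + H\right)} = \frac{I}{\left(-5\right) \left(H + I\right)} = \frac{I}{- 5 H - 5 I}$)
$- 12 A{\left(12,5 \right)} + S{\left(\left(3 - 5\right) \left(4 + 4\right),-6 \right)} = - 12 \cdot \frac{1}{5} \cdot 12 \frac{1}{\left(-1\right) 5 - 12} + \left(-7 + \left(3 - 5\right) \left(4 + 4\right)\right) = - 12 \cdot \frac{1}{5} \cdot 12 \frac{1}{-5 - 12} - 23 = - 12 \cdot \frac{1}{5} \cdot 12 \frac{1}{-17} - 23 = - 12 \cdot \frac{1}{5} \cdot 12 \left(- \frac{1}{17}\right) - 23 = \left(-12\right) \left(- \frac{12}{85}\right) - 23 = \frac{144}{85} - 23 = - \frac{1811}{85}$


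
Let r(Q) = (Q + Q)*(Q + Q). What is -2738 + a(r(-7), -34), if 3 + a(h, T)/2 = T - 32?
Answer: -2876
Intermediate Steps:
r(Q) = 4*Q**2 (r(Q) = (2*Q)*(2*Q) = 4*Q**2)
a(h, T) = -70 + 2*T (a(h, T) = -6 + 2*(T - 32) = -6 + 2*(-32 + T) = -6 + (-64 + 2*T) = -70 + 2*T)
-2738 + a(r(-7), -34) = -2738 + (-70 + 2*(-34)) = -2738 + (-70 - 68) = -2738 - 138 = -2876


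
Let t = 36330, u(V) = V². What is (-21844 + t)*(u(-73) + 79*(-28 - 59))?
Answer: -22366384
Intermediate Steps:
(-21844 + t)*(u(-73) + 79*(-28 - 59)) = (-21844 + 36330)*((-73)² + 79*(-28 - 59)) = 14486*(5329 + 79*(-87)) = 14486*(5329 - 6873) = 14486*(-1544) = -22366384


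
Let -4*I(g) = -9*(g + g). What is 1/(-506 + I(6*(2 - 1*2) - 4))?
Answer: -1/524 ≈ -0.0019084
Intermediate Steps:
I(g) = 9*g/2 (I(g) = -(-9)*(g + g)/4 = -(-9)*2*g/4 = -(-9)*g/2 = 9*g/2)
1/(-506 + I(6*(2 - 1*2) - 4)) = 1/(-506 + 9*(6*(2 - 1*2) - 4)/2) = 1/(-506 + 9*(6*(2 - 2) - 4)/2) = 1/(-506 + 9*(6*0 - 4)/2) = 1/(-506 + 9*(0 - 4)/2) = 1/(-506 + (9/2)*(-4)) = 1/(-506 - 18) = 1/(-524) = -1/524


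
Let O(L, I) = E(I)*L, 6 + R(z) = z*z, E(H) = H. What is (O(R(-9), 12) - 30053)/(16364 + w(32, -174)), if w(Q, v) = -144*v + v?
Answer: -29153/41246 ≈ -0.70681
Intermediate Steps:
R(z) = -6 + z² (R(z) = -6 + z*z = -6 + z²)
w(Q, v) = -143*v
O(L, I) = I*L
(O(R(-9), 12) - 30053)/(16364 + w(32, -174)) = (12*(-6 + (-9)²) - 30053)/(16364 - 143*(-174)) = (12*(-6 + 81) - 30053)/(16364 + 24882) = (12*75 - 30053)/41246 = (900 - 30053)*(1/41246) = -29153*1/41246 = -29153/41246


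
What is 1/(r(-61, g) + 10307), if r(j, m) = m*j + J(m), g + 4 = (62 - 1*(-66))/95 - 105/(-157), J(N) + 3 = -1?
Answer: 14915/155474174 ≈ 9.5932e-5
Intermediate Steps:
J(N) = -4 (J(N) = -3 - 1 = -4)
g = -29589/14915 (g = -4 + ((62 - 1*(-66))/95 - 105/(-157)) = -4 + ((62 + 66)*(1/95) - 105*(-1/157)) = -4 + (128*(1/95) + 105/157) = -4 + (128/95 + 105/157) = -4 + 30071/14915 = -29589/14915 ≈ -1.9838)
r(j, m) = -4 + j*m (r(j, m) = m*j - 4 = j*m - 4 = -4 + j*m)
1/(r(-61, g) + 10307) = 1/((-4 - 61*(-29589/14915)) + 10307) = 1/((-4 + 1804929/14915) + 10307) = 1/(1745269/14915 + 10307) = 1/(155474174/14915) = 14915/155474174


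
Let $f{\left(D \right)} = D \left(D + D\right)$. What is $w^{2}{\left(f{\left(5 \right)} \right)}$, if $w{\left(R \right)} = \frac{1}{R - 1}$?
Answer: $\frac{1}{2401} \approx 0.00041649$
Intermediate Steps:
$f{\left(D \right)} = 2 D^{2}$ ($f{\left(D \right)} = D 2 D = 2 D^{2}$)
$w{\left(R \right)} = \frac{1}{-1 + R}$
$w^{2}{\left(f{\left(5 \right)} \right)} = \left(\frac{1}{-1 + 2 \cdot 5^{2}}\right)^{2} = \left(\frac{1}{-1 + 2 \cdot 25}\right)^{2} = \left(\frac{1}{-1 + 50}\right)^{2} = \left(\frac{1}{49}\right)^{2} = \frac{1}{2401}$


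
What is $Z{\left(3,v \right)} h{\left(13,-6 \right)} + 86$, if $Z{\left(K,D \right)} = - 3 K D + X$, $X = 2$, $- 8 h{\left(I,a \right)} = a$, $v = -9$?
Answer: $\frac{593}{4} \approx 148.25$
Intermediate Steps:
$h{\left(I,a \right)} = - \frac{a}{8}$
$Z{\left(K,D \right)} = 2 - 3 D K$ ($Z{\left(K,D \right)} = - 3 K D + 2 = - 3 D K + 2 = 2 - 3 D K$)
$Z{\left(3,v \right)} h{\left(13,-6 \right)} + 86 = \left(2 - \left(-27\right) 3\right) \left(\left(- \frac{1}{8}\right) \left(-6\right)\right) + 86 = \left(2 + 81\right) \frac{3}{4} + 86 = 83 \cdot \frac{3}{4} + 86 = \frac{249}{4} + 86 = \frac{593}{4}$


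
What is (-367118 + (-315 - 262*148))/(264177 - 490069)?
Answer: 406209/225892 ≈ 1.7982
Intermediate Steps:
(-367118 + (-315 - 262*148))/(264177 - 490069) = (-367118 + (-315 - 38776))/(-225892) = (-367118 - 39091)*(-1/225892) = -406209*(-1/225892) = 406209/225892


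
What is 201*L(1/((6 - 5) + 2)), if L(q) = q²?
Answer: 67/3 ≈ 22.333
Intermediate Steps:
201*L(1/((6 - 5) + 2)) = 201*(1/((6 - 5) + 2))² = 201*(1/(1 + 2))² = 201*(1/3)² = 201*(⅓)² = 201*(⅑) = 67/3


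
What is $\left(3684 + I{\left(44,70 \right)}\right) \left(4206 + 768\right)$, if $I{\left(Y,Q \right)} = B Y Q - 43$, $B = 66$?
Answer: $1029225054$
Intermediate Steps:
$I{\left(Y,Q \right)} = -43 + 66 Q Y$ ($I{\left(Y,Q \right)} = 66 Y Q - 43 = 66 Q Y - 43 = -43 + 66 Q Y$)
$\left(3684 + I{\left(44,70 \right)}\right) \left(4206 + 768\right) = \left(3684 - \left(43 - 203280\right)\right) \left(4206 + 768\right) = \left(3684 + \left(-43 + 203280\right)\right) 4974 = \left(3684 + 203237\right) 4974 = 206921 \cdot 4974 = 1029225054$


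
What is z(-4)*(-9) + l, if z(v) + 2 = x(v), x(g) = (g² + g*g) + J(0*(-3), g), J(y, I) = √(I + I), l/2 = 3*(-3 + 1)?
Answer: -282 - 18*I*√2 ≈ -282.0 - 25.456*I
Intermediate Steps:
l = -12 (l = 2*(3*(-3 + 1)) = 2*(3*(-2)) = 2*(-6) = -12)
J(y, I) = √2*√I (J(y, I) = √(2*I) = √2*√I)
x(g) = 2*g² + √2*√g (x(g) = (g² + g*g) + √2*√g = (g² + g²) + √2*√g = 2*g² + √2*√g)
z(v) = -2 + 2*v² + √2*√v (z(v) = -2 + (2*v² + √2*√v) = -2 + 2*v² + √2*√v)
z(-4)*(-9) + l = (-2 + 2*(-4)² + √2*√(-4))*(-9) - 12 = (-2 + 2*16 + √2*(2*I))*(-9) - 12 = (-2 + 32 + 2*I*√2)*(-9) - 12 = (30 + 2*I*√2)*(-9) - 12 = (-270 - 18*I*√2) - 12 = -282 - 18*I*√2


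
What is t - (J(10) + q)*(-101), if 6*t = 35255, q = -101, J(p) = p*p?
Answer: 34649/6 ≈ 5774.8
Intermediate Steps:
J(p) = p²
t = 35255/6 (t = (⅙)*35255 = 35255/6 ≈ 5875.8)
t - (J(10) + q)*(-101) = 35255/6 - (10² - 101)*(-101) = 35255/6 - (100 - 101)*(-101) = 35255/6 - (-1)*(-101) = 35255/6 - 1*101 = 35255/6 - 101 = 34649/6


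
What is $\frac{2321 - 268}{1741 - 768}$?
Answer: $\frac{2053}{973} \approx 2.11$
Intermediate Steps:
$\frac{2321 - 268}{1741 - 768} = \frac{2053}{973}$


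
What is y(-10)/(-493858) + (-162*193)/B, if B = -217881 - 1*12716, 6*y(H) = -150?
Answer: 15446729153/113882173226 ≈ 0.13564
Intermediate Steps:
y(H) = -25 (y(H) = (⅙)*(-150) = -25)
B = -230597 (B = -217881 - 12716 = -230597)
y(-10)/(-493858) + (-162*193)/B = -25/(-493858) - 162*193/(-230597) = -25*(-1/493858) - 31266*(-1/230597) = 25/493858 + 31266/230597 = 15446729153/113882173226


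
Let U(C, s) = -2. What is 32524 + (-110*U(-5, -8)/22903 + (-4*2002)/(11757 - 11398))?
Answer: 267234756504/8222177 ≈ 32502.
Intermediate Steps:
32524 + (-110*U(-5, -8)/22903 + (-4*2002)/(11757 - 11398)) = 32524 + (-110*(-2)/22903 + (-4*2002)/(11757 - 11398)) = 32524 + (220*(1/22903) - 8008/359) = 32524 + (220/22903 - 8008*1/359) = 32524 + (220/22903 - 8008/359) = 32524 - 183328244/8222177 = 267234756504/8222177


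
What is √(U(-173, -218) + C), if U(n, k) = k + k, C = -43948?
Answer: 4*I*√2774 ≈ 210.68*I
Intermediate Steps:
U(n, k) = 2*k
√(U(-173, -218) + C) = √(2*(-218) - 43948) = √(-436 - 43948) = √(-44384) = 4*I*√2774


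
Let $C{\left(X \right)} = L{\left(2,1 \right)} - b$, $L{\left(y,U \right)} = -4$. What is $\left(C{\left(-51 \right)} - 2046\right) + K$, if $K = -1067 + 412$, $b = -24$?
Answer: $-2681$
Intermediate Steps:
$K = -655$
$C{\left(X \right)} = 20$ ($C{\left(X \right)} = -4 - -24 = -4 + 24 = 20$)
$\left(C{\left(-51 \right)} - 2046\right) + K = \left(20 - 2046\right) - 655 = -2026 - 655 = -2681$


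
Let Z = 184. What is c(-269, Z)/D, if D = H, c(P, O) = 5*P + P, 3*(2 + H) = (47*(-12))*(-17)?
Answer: -807/1597 ≈ -0.50532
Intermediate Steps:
H = 3194 (H = -2 + ((47*(-12))*(-17))/3 = -2 + (-564*(-17))/3 = -2 + (⅓)*9588 = -2 + 3196 = 3194)
c(P, O) = 6*P
D = 3194
c(-269, Z)/D = (6*(-269))/3194 = -1614*1/3194 = -807/1597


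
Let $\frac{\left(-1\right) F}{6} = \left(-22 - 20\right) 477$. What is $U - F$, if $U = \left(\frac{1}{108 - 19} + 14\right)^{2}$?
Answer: $- \frac{950580875}{7921} \approx -1.2001 \cdot 10^{5}$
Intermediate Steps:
$U = \frac{1555009}{7921}$ ($U = \left(\frac{1}{89} + 14\right)^{2} = \left(\frac{1247}{89}\right)^{2} = \frac{1555009}{7921} \approx 196.31$)
$F = 120204$ ($F = - 6 \left(-22 - 20\right) 477 = - 6 \left(\left(-42\right) 477\right) = \left(-6\right) \left(-20034\right) = 120204$)
$U - F = \frac{1555009}{7921} - 120204 = - \frac{950580875}{7921}$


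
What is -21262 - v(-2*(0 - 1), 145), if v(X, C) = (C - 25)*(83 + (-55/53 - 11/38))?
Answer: -31280174/1007 ≈ -31063.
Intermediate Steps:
v(X, C) = -4112225/2014 + 164489*C/2014 (v(X, C) = (-25 + C)*(83 + (-55*1/53 - 11*1/38)) = (-25 + C)*(83 + (-55/53 - 11/38)) = (-25 + C)*(83 - 2673/2014) = (-25 + C)*(164489/2014) = -4112225/2014 + 164489*C/2014)
-21262 - v(-2*(0 - 1), 145) = -21262 - (-4112225/2014 + (164489/2014)*145) = -21262 - (-4112225/2014 + 23850905/2014) = -21262 - 1*9869340/1007 = -21262 - 9869340/1007 = -31280174/1007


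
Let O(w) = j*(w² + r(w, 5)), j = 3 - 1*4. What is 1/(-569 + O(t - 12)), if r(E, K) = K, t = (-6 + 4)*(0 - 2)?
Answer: -1/638 ≈ -0.0015674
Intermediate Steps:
j = -1 (j = 3 - 4 = -1)
t = 4 (t = -2*(-2) = 4)
O(w) = -5 - w² (O(w) = -(w² + 5) = -(5 + w²) = -5 - w²)
1/(-569 + O(t - 12)) = 1/(-569 + (-5 - (4 - 12)²)) = 1/(-569 + (-5 - 1*(-8)²)) = 1/(-569 + (-5 - 1*64)) = 1/(-569 + (-5 - 64)) = 1/(-569 - 69) = 1/(-638) = -1/638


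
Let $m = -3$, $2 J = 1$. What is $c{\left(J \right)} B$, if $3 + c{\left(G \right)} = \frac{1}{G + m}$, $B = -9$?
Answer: $\frac{153}{5} \approx 30.6$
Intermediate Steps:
$J = \frac{1}{2}$ ($J = \frac{1}{2} \cdot 1 = \frac{1}{2} \approx 0.5$)
$c{\left(G \right)} = -3 + \frac{1}{-3 + G}$ ($c{\left(G \right)} = -3 + \frac{1}{G - 3} = -3 + \frac{1}{-3 + G}$)
$c{\left(J \right)} B = \frac{10 - \frac{3}{2}}{-3 + \frac{1}{2}} \left(-9\right) = \frac{10 - \frac{3}{2}}{- \frac{5}{2}} \left(-9\right) = \left(- \frac{2}{5}\right) \frac{17}{2} \left(-9\right) = \left(- \frac{17}{5}\right) \left(-9\right) = \frac{153}{5}$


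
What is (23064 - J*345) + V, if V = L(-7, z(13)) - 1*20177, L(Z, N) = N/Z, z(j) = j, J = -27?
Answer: 85401/7 ≈ 12200.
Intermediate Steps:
V = -141252/7 (V = 13/(-7) - 1*20177 = 13*(-⅐) - 20177 = -13/7 - 20177 = -141252/7 ≈ -20179.)
(23064 - J*345) + V = (23064 - (-27)*345) - 141252/7 = (23064 - 1*(-9315)) - 141252/7 = (23064 + 9315) - 141252/7 = 32379 - 141252/7 = 85401/7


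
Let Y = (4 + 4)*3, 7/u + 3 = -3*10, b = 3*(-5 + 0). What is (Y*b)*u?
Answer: 840/11 ≈ 76.364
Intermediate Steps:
b = -15 (b = 3*(-5) = -15)
u = -7/33 (u = 7/(-3 - 3*10) = 7/(-3 - 30) = 7/(-33) = 7*(-1/33) = -7/33 ≈ -0.21212)
Y = 24 (Y = 8*3 = 24)
(Y*b)*u = (24*(-15))*(-7/33) = -360*(-7/33) = 840/11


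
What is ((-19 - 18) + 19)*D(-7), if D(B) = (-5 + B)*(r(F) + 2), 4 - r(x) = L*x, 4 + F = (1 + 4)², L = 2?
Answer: -7776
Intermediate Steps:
F = 21 (F = -4 + (1 + 4)² = -4 + 5² = -4 + 25 = 21)
r(x) = 4 - 2*x
D(B) = 180 - 36*B (D(B) = (-5 + B)*((4 - 2*21) + 2) = (-5 + B)*((4 - 42) + 2) = (-5 + B)*(-38 + 2) = (-5 + B)*(-36) = 180 - 36*B)
((-19 - 18) + 19)*D(-7) = ((-19 - 18) + 19)*(180 - 36*(-7)) = (-37 + 19)*(180 + 252) = -18*432 = -7776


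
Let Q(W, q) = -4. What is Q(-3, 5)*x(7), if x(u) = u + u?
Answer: -56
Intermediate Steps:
x(u) = 2*u
Q(-3, 5)*x(7) = -8*7 = -4*14 = -56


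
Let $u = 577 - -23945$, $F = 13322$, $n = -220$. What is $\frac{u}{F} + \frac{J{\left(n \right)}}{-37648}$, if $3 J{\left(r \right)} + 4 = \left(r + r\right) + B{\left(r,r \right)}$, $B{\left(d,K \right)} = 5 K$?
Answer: $\frac{174386371}{94039998} \approx 1.8544$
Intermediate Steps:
$J{\left(r \right)} = - \frac{4}{3} + \frac{7 r}{3}$ ($J{\left(r \right)} = - \frac{4}{3} + \frac{\left(r + r\right) + 5 r}{3} = - \frac{4}{3} + \frac{2 r + 5 r}{3} = - \frac{4}{3} + \frac{7 r}{3}$)
$u = 24522$ ($u = 577 + 23945 = 24522$)
$\frac{u}{F} + \frac{J{\left(n \right)}}{-37648} = \frac{24522}{13322} + \frac{- \frac{4}{3} + \frac{7}{3} \left(-220\right)}{-37648} = 24522 \cdot \frac{1}{13322} + \left(- \frac{4}{3} - \frac{1540}{3}\right) \left(- \frac{1}{37648}\right) = \frac{12261}{6661} - - \frac{193}{14118} = \frac{12261}{6661} + \frac{193}{14118} = \frac{174386371}{94039998}$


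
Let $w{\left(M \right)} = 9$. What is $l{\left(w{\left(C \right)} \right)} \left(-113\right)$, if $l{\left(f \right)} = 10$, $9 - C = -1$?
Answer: $-1130$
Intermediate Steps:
$C = 10$ ($C = 9 - -1 = 9 + 1 = 10$)
$l{\left(w{\left(C \right)} \right)} \left(-113\right) = 10 \left(-113\right) = -1130$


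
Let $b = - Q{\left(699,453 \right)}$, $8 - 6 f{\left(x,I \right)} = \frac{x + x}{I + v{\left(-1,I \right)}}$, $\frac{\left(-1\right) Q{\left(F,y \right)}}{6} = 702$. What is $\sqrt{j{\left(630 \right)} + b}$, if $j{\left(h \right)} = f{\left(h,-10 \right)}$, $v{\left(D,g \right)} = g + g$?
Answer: $\frac{\sqrt{37983}}{3} \approx 64.964$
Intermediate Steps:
$v{\left(D,g \right)} = 2 g$
$Q{\left(F,y \right)} = -4212$ ($Q{\left(F,y \right)} = \left(-6\right) 702 = -4212$)
$f{\left(x,I \right)} = \frac{4}{3} - \frac{x}{9 I}$ ($f{\left(x,I \right)} = \frac{4}{3} - \frac{\left(x + x\right) \frac{1}{I + 2 I}}{6} = \frac{4}{3} - \frac{2 x \frac{1}{3 I}}{6} = \frac{4}{3} - \frac{\frac{2}{3} x \frac{1}{I}}{6} = \frac{4}{3} - \frac{x}{9 I}$)
$j{\left(h \right)} = \frac{4}{3} + \frac{h}{90}$ ($j{\left(h \right)} = \frac{- h + 12 \left(-10\right)}{9 \left(-10\right)} = \frac{1}{9} \left(- \frac{1}{10}\right) \left(- h - 120\right) = \frac{1}{9} \left(- \frac{1}{10}\right) \left(-120 - h\right) = \frac{4}{3} + \frac{h}{90}$)
$b = 4212$ ($b = \left(-1\right) \left(-4212\right) = 4212$)
$\sqrt{j{\left(630 \right)} + b} = \sqrt{\left(\frac{4}{3} + \frac{1}{90} \cdot 630\right) + 4212} = \sqrt{\left(\frac{4}{3} + 7\right) + 4212} = \sqrt{\frac{25}{3} + 4212} = \sqrt{\frac{12661}{3}} = \frac{\sqrt{37983}}{3}$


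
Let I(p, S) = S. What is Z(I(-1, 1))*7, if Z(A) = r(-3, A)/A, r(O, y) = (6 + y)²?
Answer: 343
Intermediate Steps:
Z(A) = (6 + A)²/A
Z(I(-1, 1))*7 = ((6 + 1)²/1)*7 = (1*7²)*7 = (1*49)*7 = 49*7 = 343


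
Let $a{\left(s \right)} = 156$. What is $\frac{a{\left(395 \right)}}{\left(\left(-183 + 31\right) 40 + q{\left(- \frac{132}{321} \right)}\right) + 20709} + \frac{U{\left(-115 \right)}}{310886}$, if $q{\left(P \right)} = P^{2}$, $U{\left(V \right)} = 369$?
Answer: $\frac{617059647717}{52070096240302} \approx 0.011851$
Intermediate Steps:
$\frac{a{\left(395 \right)}}{\left(\left(-183 + 31\right) 40 + q{\left(- \frac{132}{321} \right)}\right) + 20709} + \frac{U{\left(-115 \right)}}{310886} = \frac{156}{\left(\left(-183 + 31\right) 40 + \left(- \frac{132}{321}\right)^{2}\right) + 20709} + \frac{369}{310886} = \frac{156}{\left(\left(-152\right) 40 + \left(\left(-132\right) \frac{1}{321}\right)^{2}\right) + 20709} + 369 \cdot \frac{1}{310886} = \frac{156}{\left(-6080 + \left(- \frac{44}{107}\right)^{2}\right) + 20709} + \frac{369}{310886} = \frac{156}{\left(-6080 + \frac{1936}{11449}\right) + 20709} + \frac{369}{310886} = \frac{156}{- \frac{69607984}{11449} + 20709} + \frac{369}{310886} = \frac{156}{\frac{167489357}{11449}} + \frac{369}{310886} = 156 \cdot \frac{11449}{167489357} + \frac{369}{310886} = \frac{1786044}{167489357} + \frac{369}{310886} = \frac{617059647717}{52070096240302}$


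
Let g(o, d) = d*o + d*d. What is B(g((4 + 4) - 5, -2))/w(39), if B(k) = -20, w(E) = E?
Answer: -20/39 ≈ -0.51282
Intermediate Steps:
g(o, d) = d² + d*o (g(o, d) = d*o + d² = d² + d*o)
B(g((4 + 4) - 5, -2))/w(39) = -20/39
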